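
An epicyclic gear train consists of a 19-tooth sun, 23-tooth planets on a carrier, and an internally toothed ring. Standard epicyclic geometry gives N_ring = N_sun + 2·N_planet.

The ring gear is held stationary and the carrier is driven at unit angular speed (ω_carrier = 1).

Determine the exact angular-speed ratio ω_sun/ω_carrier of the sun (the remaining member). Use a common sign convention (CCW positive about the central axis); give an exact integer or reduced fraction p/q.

84/19

N_ring = 19 + 2·23 = 65
19(ω_s−ω_c) = −65(ω_r−ω_c),  ω_r=0, ω_c=1
ω_s = 1 − (65/19)(0−1) = 84/19
ω_s/ω_c = 84/19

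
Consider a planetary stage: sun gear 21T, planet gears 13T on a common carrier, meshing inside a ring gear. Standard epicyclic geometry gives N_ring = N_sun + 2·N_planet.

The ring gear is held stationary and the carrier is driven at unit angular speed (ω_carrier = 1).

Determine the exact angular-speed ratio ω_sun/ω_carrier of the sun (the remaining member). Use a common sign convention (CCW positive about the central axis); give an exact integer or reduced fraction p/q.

N_ring = 21 + 2·13 = 47
21(ω_s−ω_c) = −47(ω_r−ω_c),  ω_r=0, ω_c=1
ω_s = 1 − (47/21)(0−1) = 68/21
ω_s/ω_c = 68/21

68/21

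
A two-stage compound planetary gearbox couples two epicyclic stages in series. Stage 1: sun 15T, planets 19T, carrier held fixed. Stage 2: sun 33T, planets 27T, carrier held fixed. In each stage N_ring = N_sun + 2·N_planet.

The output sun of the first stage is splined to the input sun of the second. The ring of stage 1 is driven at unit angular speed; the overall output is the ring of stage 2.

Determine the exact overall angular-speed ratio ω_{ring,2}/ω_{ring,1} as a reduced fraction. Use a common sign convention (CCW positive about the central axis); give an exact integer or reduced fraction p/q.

Stage 1: N_ring = 15 + 2·19 = 53
Stage 1: 15(ω_s−ω_c) = −53(ω_r−ω_c),  ω_c=0, ω_r=1
Stage 1: ω_s = 0 − (53/15)(1−0) = -53/15
  ⇒ ω_s¹/ω_r¹ = -53/15
Stage 2: N_ring = 33 + 2·27 = 87
Stage 2: 33(ω_s−ω_c) = −87(ω_r−ω_c),  ω_c=0, ω_s=1
Stage 2: ω_r = 0 − (33/87)(1−0) = -11/29
  ⇒ ω_r²/ω_s² = -11/29
Coupling ω_s² = ω_s¹ ⇒ overall = -53/15 × -11/29 = 583/435

583/435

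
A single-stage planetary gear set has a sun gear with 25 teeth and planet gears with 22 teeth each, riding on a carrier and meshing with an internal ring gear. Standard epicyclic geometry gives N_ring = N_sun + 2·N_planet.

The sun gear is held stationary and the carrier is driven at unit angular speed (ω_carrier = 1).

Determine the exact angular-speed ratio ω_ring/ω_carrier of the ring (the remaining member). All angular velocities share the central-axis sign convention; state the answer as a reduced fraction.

N_ring = 25 + 2·22 = 69
25(ω_s−ω_c) = −69(ω_r−ω_c),  ω_s=0, ω_c=1
ω_r = 1 − (25/69)(0−1) = 94/69
ω_r/ω_c = 94/69

94/69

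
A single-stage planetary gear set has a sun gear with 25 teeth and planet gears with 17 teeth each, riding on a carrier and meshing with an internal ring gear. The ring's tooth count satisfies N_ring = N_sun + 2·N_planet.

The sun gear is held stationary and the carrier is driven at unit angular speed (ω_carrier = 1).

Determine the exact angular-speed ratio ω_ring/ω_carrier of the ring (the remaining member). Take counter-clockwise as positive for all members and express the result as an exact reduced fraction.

84/59

N_ring = 25 + 2·17 = 59
25(ω_s−ω_c) = −59(ω_r−ω_c),  ω_s=0, ω_c=1
ω_r = 1 − (25/59)(0−1) = 84/59
ω_r/ω_c = 84/59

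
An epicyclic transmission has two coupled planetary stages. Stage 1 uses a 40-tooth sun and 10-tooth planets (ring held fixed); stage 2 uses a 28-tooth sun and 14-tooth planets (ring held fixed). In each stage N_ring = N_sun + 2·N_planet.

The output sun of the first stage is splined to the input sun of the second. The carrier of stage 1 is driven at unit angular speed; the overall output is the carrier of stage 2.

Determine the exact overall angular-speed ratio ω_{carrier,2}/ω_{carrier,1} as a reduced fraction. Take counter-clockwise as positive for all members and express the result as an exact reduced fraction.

Stage 1: N_ring = 40 + 2·10 = 60
Stage 1: 40(ω_s−ω_c) = −60(ω_r−ω_c),  ω_r=0, ω_c=1
Stage 1: ω_s = 1 − (60/40)(0−1) = 5/2
  ⇒ ω_s¹/ω_c¹ = 5/2
Stage 2: N_ring = 28 + 2·14 = 56
Stage 2: 28(ω_s−ω_c) = −56(ω_r−ω_c),  ω_r=0, ω_s=1
Stage 2: 28(1−ω_c) = −56(0−ω_c)  ⇒  84ω_c = 28  ⇒  ω_c = 1/3
  ⇒ ω_c²/ω_s² = 1/3
Coupling ω_s² = ω_s¹ ⇒ overall = 5/2 × 1/3 = 5/6

5/6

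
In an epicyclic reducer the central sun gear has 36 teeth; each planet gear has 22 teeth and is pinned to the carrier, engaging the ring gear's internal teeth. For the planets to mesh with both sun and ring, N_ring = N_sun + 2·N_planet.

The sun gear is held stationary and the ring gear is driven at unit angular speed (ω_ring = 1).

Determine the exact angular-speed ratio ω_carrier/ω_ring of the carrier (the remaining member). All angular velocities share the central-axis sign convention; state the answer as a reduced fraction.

N_ring = 36 + 2·22 = 80
36(ω_s−ω_c) = −80(ω_r−ω_c),  ω_s=0, ω_r=1
36(0−ω_c) = −80(1−ω_c)  ⇒  116ω_c = 80  ⇒  ω_c = 20/29
ω_c/ω_r = 20/29

20/29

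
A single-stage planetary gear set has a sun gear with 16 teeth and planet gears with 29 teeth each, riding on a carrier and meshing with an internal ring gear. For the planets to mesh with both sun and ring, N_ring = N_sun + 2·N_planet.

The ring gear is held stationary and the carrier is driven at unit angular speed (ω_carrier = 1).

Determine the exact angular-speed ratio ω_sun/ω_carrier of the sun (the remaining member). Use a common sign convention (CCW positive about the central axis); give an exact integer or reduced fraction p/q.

45/8

N_ring = 16 + 2·29 = 74
16(ω_s−ω_c) = −74(ω_r−ω_c),  ω_r=0, ω_c=1
ω_s = 1 − (74/16)(0−1) = 45/8
ω_s/ω_c = 45/8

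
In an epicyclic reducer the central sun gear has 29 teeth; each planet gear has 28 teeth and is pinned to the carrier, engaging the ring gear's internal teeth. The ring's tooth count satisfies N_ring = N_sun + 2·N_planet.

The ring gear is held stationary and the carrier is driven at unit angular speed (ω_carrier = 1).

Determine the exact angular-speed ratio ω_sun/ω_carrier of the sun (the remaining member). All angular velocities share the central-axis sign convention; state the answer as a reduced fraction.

N_ring = 29 + 2·28 = 85
29(ω_s−ω_c) = −85(ω_r−ω_c),  ω_r=0, ω_c=1
ω_s = 1 − (85/29)(0−1) = 114/29
ω_s/ω_c = 114/29

114/29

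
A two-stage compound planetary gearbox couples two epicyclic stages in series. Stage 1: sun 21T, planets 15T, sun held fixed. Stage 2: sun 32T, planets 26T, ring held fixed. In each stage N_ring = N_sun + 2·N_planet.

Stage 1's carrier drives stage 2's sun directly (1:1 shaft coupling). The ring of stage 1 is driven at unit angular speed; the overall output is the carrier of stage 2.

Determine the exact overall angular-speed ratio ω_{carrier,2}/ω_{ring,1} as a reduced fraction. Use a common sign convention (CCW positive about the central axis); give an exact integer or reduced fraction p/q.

Stage 1: N_ring = 21 + 2·15 = 51
Stage 1: 21(ω_s−ω_c) = −51(ω_r−ω_c),  ω_s=0, ω_r=1
Stage 1: 21(0−ω_c) = −51(1−ω_c)  ⇒  72ω_c = 51  ⇒  ω_c = 17/24
  ⇒ ω_c¹/ω_r¹ = 17/24
Stage 2: N_ring = 32 + 2·26 = 84
Stage 2: 32(ω_s−ω_c) = −84(ω_r−ω_c),  ω_r=0, ω_s=1
Stage 2: 32(1−ω_c) = −84(0−ω_c)  ⇒  116ω_c = 32  ⇒  ω_c = 8/29
  ⇒ ω_c²/ω_s² = 8/29
Coupling ω_s² = ω_c¹ ⇒ overall = 17/24 × 8/29 = 17/87

17/87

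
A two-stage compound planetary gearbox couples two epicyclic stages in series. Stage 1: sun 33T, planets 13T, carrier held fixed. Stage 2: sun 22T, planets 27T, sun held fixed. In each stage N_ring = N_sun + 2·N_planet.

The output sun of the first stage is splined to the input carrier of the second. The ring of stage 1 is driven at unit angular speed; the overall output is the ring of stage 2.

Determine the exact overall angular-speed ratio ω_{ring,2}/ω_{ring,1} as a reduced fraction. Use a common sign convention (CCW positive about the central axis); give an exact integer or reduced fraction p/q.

Stage 1: N_ring = 33 + 2·13 = 59
Stage 1: 33(ω_s−ω_c) = −59(ω_r−ω_c),  ω_c=0, ω_r=1
Stage 1: ω_s = 0 − (59/33)(1−0) = -59/33
  ⇒ ω_s¹/ω_r¹ = -59/33
Stage 2: N_ring = 22 + 2·27 = 76
Stage 2: 22(ω_s−ω_c) = −76(ω_r−ω_c),  ω_s=0, ω_c=1
Stage 2: ω_r = 1 − (22/76)(0−1) = 49/38
  ⇒ ω_r²/ω_c² = 49/38
Coupling ω_c² = ω_s¹ ⇒ overall = -59/33 × 49/38 = -2891/1254

-2891/1254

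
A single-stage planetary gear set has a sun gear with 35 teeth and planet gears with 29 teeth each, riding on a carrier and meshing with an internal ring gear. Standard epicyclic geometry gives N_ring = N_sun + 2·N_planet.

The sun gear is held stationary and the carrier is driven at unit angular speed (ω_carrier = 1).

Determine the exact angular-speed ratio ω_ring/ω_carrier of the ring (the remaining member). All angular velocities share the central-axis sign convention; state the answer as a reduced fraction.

128/93

N_ring = 35 + 2·29 = 93
35(ω_s−ω_c) = −93(ω_r−ω_c),  ω_s=0, ω_c=1
ω_r = 1 − (35/93)(0−1) = 128/93
ω_r/ω_c = 128/93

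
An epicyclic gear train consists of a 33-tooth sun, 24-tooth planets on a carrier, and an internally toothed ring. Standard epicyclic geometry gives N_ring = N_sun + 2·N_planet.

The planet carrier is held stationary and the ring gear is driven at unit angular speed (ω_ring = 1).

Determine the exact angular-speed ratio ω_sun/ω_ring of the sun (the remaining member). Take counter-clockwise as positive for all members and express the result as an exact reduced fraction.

N_ring = 33 + 2·24 = 81
33(ω_s−ω_c) = −81(ω_r−ω_c),  ω_c=0, ω_r=1
ω_s = 0 − (81/33)(1−0) = -27/11
ω_s/ω_r = -27/11

-27/11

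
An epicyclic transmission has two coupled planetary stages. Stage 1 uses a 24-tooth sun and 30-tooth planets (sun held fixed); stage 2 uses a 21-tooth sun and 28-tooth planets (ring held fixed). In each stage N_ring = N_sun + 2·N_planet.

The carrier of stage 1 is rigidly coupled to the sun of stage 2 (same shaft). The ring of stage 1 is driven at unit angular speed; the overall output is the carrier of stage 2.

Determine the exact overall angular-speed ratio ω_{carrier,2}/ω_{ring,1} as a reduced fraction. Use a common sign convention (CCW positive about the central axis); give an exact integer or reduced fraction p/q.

Stage 1: N_ring = 24 + 2·30 = 84
Stage 1: 24(ω_s−ω_c) = −84(ω_r−ω_c),  ω_s=0, ω_r=1
Stage 1: 24(0−ω_c) = −84(1−ω_c)  ⇒  108ω_c = 84  ⇒  ω_c = 7/9
  ⇒ ω_c¹/ω_r¹ = 7/9
Stage 2: N_ring = 21 + 2·28 = 77
Stage 2: 21(ω_s−ω_c) = −77(ω_r−ω_c),  ω_r=0, ω_s=1
Stage 2: 21(1−ω_c) = −77(0−ω_c)  ⇒  98ω_c = 21  ⇒  ω_c = 3/14
  ⇒ ω_c²/ω_s² = 3/14
Coupling ω_s² = ω_c¹ ⇒ overall = 7/9 × 3/14 = 1/6

1/6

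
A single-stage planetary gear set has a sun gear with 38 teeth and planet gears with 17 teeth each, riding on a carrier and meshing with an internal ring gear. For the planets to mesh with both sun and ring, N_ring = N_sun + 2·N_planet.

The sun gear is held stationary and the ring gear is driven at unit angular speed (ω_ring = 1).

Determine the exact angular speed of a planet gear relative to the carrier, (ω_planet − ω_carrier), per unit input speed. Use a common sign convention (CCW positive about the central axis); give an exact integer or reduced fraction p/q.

N_ring = 38 + 2·17 = 72
38(ω_s−ω_c) = −72(ω_r−ω_c),  ω_s=0, ω_r=1
38(0−ω_c) = −72(1−ω_c)  ⇒  110ω_c = 72  ⇒  ω_c = 36/55
sun–planet: 38·(0−36/55) = −17·(ω_p−ω_c)  ⇒  ω_p−ω_c = −(38/17)·(-36/55) = 1368/935

1368/935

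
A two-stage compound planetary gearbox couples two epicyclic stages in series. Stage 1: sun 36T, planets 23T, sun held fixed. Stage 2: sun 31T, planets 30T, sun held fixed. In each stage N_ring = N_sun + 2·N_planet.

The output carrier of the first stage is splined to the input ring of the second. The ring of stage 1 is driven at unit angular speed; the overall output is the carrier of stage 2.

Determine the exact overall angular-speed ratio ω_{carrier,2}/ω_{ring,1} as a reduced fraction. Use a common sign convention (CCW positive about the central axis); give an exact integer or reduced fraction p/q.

3731/7198

Stage 1: N_ring = 36 + 2·23 = 82
Stage 1: 36(ω_s−ω_c) = −82(ω_r−ω_c),  ω_s=0, ω_r=1
Stage 1: 36(0−ω_c) = −82(1−ω_c)  ⇒  118ω_c = 82  ⇒  ω_c = 41/59
  ⇒ ω_c¹/ω_r¹ = 41/59
Stage 2: N_ring = 31 + 2·30 = 91
Stage 2: 31(ω_s−ω_c) = −91(ω_r−ω_c),  ω_s=0, ω_r=1
Stage 2: 31(0−ω_c) = −91(1−ω_c)  ⇒  122ω_c = 91  ⇒  ω_c = 91/122
  ⇒ ω_c²/ω_r² = 91/122
Coupling ω_r² = ω_c¹ ⇒ overall = 41/59 × 91/122 = 3731/7198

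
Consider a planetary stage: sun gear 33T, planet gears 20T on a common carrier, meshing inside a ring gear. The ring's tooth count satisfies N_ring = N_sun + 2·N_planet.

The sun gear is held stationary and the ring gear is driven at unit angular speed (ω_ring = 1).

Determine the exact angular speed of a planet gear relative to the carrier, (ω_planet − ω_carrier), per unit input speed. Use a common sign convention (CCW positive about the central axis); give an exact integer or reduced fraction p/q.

2409/2120

N_ring = 33 + 2·20 = 73
33(ω_s−ω_c) = −73(ω_r−ω_c),  ω_s=0, ω_r=1
33(0−ω_c) = −73(1−ω_c)  ⇒  106ω_c = 73  ⇒  ω_c = 73/106
sun–planet: 33·(0−73/106) = −20·(ω_p−ω_c)  ⇒  ω_p−ω_c = −(33/20)·(-73/106) = 2409/2120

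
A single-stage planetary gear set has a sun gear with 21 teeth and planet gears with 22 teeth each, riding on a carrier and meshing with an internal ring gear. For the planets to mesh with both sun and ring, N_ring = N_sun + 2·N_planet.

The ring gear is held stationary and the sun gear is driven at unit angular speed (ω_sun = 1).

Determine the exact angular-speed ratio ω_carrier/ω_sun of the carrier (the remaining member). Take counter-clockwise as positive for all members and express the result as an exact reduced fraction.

21/86

N_ring = 21 + 2·22 = 65
21(ω_s−ω_c) = −65(ω_r−ω_c),  ω_r=0, ω_s=1
21(1−ω_c) = −65(0−ω_c)  ⇒  86ω_c = 21  ⇒  ω_c = 21/86
ω_c/ω_s = 21/86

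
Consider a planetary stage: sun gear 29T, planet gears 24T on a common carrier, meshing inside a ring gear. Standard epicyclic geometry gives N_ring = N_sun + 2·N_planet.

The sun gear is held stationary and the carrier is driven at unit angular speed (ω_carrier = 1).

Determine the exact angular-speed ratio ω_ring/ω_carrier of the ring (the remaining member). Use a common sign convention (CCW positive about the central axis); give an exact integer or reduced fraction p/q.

106/77

N_ring = 29 + 2·24 = 77
29(ω_s−ω_c) = −77(ω_r−ω_c),  ω_s=0, ω_c=1
ω_r = 1 − (29/77)(0−1) = 106/77
ω_r/ω_c = 106/77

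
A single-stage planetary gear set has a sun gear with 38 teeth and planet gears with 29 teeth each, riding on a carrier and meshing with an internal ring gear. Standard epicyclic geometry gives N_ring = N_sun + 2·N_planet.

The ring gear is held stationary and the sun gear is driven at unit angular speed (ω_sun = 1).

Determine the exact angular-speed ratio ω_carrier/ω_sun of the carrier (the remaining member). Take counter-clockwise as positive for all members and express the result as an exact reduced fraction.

19/67

N_ring = 38 + 2·29 = 96
38(ω_s−ω_c) = −96(ω_r−ω_c),  ω_r=0, ω_s=1
38(1−ω_c) = −96(0−ω_c)  ⇒  134ω_c = 38  ⇒  ω_c = 19/67
ω_c/ω_s = 19/67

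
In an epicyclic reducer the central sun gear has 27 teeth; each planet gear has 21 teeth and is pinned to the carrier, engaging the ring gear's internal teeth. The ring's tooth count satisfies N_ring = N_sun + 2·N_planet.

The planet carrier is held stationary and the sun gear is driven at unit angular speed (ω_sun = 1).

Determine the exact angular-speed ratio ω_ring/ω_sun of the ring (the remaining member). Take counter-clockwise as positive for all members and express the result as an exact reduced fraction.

N_ring = 27 + 2·21 = 69
27(ω_s−ω_c) = −69(ω_r−ω_c),  ω_c=0, ω_s=1
ω_r = 0 − (27/69)(1−0) = -9/23
ω_r/ω_s = -9/23

-9/23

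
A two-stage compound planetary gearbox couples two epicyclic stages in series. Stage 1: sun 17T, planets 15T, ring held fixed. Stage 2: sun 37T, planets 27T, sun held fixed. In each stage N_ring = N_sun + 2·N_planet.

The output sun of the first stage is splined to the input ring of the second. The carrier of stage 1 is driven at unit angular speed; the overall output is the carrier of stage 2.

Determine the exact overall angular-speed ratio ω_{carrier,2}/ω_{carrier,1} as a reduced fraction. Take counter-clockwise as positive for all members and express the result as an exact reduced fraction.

91/34

Stage 1: N_ring = 17 + 2·15 = 47
Stage 1: 17(ω_s−ω_c) = −47(ω_r−ω_c),  ω_r=0, ω_c=1
Stage 1: ω_s = 1 − (47/17)(0−1) = 64/17
  ⇒ ω_s¹/ω_c¹ = 64/17
Stage 2: N_ring = 37 + 2·27 = 91
Stage 2: 37(ω_s−ω_c) = −91(ω_r−ω_c),  ω_s=0, ω_r=1
Stage 2: 37(0−ω_c) = −91(1−ω_c)  ⇒  128ω_c = 91  ⇒  ω_c = 91/128
  ⇒ ω_c²/ω_r² = 91/128
Coupling ω_r² = ω_s¹ ⇒ overall = 64/17 × 91/128 = 91/34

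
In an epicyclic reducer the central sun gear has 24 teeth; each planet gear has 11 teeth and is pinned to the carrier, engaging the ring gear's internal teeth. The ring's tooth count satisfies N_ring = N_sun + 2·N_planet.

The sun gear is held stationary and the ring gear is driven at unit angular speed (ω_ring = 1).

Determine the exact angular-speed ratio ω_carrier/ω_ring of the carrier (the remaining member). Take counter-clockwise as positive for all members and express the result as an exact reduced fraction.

N_ring = 24 + 2·11 = 46
24(ω_s−ω_c) = −46(ω_r−ω_c),  ω_s=0, ω_r=1
24(0−ω_c) = −46(1−ω_c)  ⇒  70ω_c = 46  ⇒  ω_c = 23/35
ω_c/ω_r = 23/35

23/35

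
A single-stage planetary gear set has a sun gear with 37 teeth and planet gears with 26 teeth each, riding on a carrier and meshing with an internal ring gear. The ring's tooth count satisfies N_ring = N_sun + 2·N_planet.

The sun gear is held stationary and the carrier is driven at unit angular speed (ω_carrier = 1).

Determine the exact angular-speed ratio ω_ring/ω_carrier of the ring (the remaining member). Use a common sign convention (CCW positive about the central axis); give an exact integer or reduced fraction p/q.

N_ring = 37 + 2·26 = 89
37(ω_s−ω_c) = −89(ω_r−ω_c),  ω_s=0, ω_c=1
ω_r = 1 − (37/89)(0−1) = 126/89
ω_r/ω_c = 126/89

126/89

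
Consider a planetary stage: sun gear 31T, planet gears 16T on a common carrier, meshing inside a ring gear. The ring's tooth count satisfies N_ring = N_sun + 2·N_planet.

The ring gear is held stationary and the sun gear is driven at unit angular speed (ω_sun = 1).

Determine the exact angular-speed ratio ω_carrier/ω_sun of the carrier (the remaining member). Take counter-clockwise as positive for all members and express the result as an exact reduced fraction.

31/94

N_ring = 31 + 2·16 = 63
31(ω_s−ω_c) = −63(ω_r−ω_c),  ω_r=0, ω_s=1
31(1−ω_c) = −63(0−ω_c)  ⇒  94ω_c = 31  ⇒  ω_c = 31/94
ω_c/ω_s = 31/94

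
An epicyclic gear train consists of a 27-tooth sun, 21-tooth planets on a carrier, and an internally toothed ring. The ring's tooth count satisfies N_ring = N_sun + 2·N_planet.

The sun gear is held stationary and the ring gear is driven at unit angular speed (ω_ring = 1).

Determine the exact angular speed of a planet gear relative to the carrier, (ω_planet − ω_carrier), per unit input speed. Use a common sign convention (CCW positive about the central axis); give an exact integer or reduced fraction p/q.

207/224

N_ring = 27 + 2·21 = 69
27(ω_s−ω_c) = −69(ω_r−ω_c),  ω_s=0, ω_r=1
27(0−ω_c) = −69(1−ω_c)  ⇒  96ω_c = 69  ⇒  ω_c = 23/32
sun–planet: 27·(0−23/32) = −21·(ω_p−ω_c)  ⇒  ω_p−ω_c = −(27/21)·(-23/32) = 207/224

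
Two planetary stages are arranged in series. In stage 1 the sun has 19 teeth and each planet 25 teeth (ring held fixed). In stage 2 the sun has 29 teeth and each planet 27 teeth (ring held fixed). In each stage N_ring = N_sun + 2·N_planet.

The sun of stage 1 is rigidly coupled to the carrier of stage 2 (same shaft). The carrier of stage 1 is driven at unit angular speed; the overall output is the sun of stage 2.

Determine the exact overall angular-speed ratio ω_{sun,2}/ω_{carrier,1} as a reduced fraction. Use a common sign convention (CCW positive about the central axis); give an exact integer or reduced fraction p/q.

Stage 1: N_ring = 19 + 2·25 = 69
Stage 1: 19(ω_s−ω_c) = −69(ω_r−ω_c),  ω_r=0, ω_c=1
Stage 1: ω_s = 1 − (69/19)(0−1) = 88/19
  ⇒ ω_s¹/ω_c¹ = 88/19
Stage 2: N_ring = 29 + 2·27 = 83
Stage 2: 29(ω_s−ω_c) = −83(ω_r−ω_c),  ω_r=0, ω_c=1
Stage 2: ω_s = 1 − (83/29)(0−1) = 112/29
  ⇒ ω_s²/ω_c² = 112/29
Coupling ω_c² = ω_s¹ ⇒ overall = 88/19 × 112/29 = 9856/551

9856/551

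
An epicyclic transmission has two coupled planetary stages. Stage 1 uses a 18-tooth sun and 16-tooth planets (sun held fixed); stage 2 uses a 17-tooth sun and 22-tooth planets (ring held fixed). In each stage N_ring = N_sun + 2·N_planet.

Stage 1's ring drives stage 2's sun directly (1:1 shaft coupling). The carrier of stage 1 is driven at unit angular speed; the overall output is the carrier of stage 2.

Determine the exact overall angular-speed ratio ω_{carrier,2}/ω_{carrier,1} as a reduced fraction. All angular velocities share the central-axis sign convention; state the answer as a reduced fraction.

289/975

Stage 1: N_ring = 18 + 2·16 = 50
Stage 1: 18(ω_s−ω_c) = −50(ω_r−ω_c),  ω_s=0, ω_c=1
Stage 1: ω_r = 1 − (18/50)(0−1) = 34/25
  ⇒ ω_r¹/ω_c¹ = 34/25
Stage 2: N_ring = 17 + 2·22 = 61
Stage 2: 17(ω_s−ω_c) = −61(ω_r−ω_c),  ω_r=0, ω_s=1
Stage 2: 17(1−ω_c) = −61(0−ω_c)  ⇒  78ω_c = 17  ⇒  ω_c = 17/78
  ⇒ ω_c²/ω_s² = 17/78
Coupling ω_s² = ω_r¹ ⇒ overall = 34/25 × 17/78 = 289/975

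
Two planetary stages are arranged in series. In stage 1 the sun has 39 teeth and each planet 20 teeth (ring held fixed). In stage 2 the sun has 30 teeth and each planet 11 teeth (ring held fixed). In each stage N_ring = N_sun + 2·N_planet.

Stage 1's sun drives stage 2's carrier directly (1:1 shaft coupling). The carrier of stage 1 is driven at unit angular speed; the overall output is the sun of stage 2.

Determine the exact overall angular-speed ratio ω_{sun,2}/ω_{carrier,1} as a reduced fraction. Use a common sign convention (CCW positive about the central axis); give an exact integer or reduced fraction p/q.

Stage 1: N_ring = 39 + 2·20 = 79
Stage 1: 39(ω_s−ω_c) = −79(ω_r−ω_c),  ω_r=0, ω_c=1
Stage 1: ω_s = 1 − (79/39)(0−1) = 118/39
  ⇒ ω_s¹/ω_c¹ = 118/39
Stage 2: N_ring = 30 + 2·11 = 52
Stage 2: 30(ω_s−ω_c) = −52(ω_r−ω_c),  ω_r=0, ω_c=1
Stage 2: ω_s = 1 − (52/30)(0−1) = 41/15
  ⇒ ω_s²/ω_c² = 41/15
Coupling ω_c² = ω_s¹ ⇒ overall = 118/39 × 41/15 = 4838/585

4838/585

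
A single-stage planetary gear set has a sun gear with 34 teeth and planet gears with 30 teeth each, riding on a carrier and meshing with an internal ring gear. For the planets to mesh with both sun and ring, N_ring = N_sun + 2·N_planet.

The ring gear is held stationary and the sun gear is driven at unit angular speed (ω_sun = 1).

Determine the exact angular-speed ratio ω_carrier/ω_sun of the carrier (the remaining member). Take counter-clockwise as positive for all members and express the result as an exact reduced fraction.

N_ring = 34 + 2·30 = 94
34(ω_s−ω_c) = −94(ω_r−ω_c),  ω_r=0, ω_s=1
34(1−ω_c) = −94(0−ω_c)  ⇒  128ω_c = 34  ⇒  ω_c = 17/64
ω_c/ω_s = 17/64

17/64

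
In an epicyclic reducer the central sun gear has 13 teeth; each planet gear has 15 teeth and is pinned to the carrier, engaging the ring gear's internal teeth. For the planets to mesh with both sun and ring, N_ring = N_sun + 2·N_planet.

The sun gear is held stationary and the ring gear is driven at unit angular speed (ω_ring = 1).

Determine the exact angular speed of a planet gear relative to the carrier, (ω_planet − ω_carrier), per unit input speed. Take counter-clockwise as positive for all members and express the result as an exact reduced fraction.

559/840

N_ring = 13 + 2·15 = 43
13(ω_s−ω_c) = −43(ω_r−ω_c),  ω_s=0, ω_r=1
13(0−ω_c) = −43(1−ω_c)  ⇒  56ω_c = 43  ⇒  ω_c = 43/56
sun–planet: 13·(0−43/56) = −15·(ω_p−ω_c)  ⇒  ω_p−ω_c = −(13/15)·(-43/56) = 559/840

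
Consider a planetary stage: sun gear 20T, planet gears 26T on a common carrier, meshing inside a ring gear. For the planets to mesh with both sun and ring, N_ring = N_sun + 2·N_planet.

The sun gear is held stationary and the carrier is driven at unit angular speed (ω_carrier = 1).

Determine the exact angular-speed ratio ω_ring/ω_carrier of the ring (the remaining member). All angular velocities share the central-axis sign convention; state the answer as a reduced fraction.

23/18

N_ring = 20 + 2·26 = 72
20(ω_s−ω_c) = −72(ω_r−ω_c),  ω_s=0, ω_c=1
ω_r = 1 − (20/72)(0−1) = 23/18
ω_r/ω_c = 23/18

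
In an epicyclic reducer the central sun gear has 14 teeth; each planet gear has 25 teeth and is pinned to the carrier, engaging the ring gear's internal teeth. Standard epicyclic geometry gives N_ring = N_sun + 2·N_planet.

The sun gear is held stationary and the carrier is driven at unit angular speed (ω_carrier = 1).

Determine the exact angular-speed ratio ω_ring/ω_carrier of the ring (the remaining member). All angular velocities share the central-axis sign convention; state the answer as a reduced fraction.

N_ring = 14 + 2·25 = 64
14(ω_s−ω_c) = −64(ω_r−ω_c),  ω_s=0, ω_c=1
ω_r = 1 − (14/64)(0−1) = 39/32
ω_r/ω_c = 39/32

39/32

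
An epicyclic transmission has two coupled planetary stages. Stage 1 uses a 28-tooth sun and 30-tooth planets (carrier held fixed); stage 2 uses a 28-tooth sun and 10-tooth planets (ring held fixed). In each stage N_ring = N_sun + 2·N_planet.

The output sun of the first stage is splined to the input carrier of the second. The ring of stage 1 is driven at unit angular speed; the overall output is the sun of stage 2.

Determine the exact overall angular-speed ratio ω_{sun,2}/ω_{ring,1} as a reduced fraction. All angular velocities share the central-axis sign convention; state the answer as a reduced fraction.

Stage 1: N_ring = 28 + 2·30 = 88
Stage 1: 28(ω_s−ω_c) = −88(ω_r−ω_c),  ω_c=0, ω_r=1
Stage 1: ω_s = 0 − (88/28)(1−0) = -22/7
  ⇒ ω_s¹/ω_r¹ = -22/7
Stage 2: N_ring = 28 + 2·10 = 48
Stage 2: 28(ω_s−ω_c) = −48(ω_r−ω_c),  ω_r=0, ω_c=1
Stage 2: ω_s = 1 − (48/28)(0−1) = 19/7
  ⇒ ω_s²/ω_c² = 19/7
Coupling ω_c² = ω_s¹ ⇒ overall = -22/7 × 19/7 = -418/49

-418/49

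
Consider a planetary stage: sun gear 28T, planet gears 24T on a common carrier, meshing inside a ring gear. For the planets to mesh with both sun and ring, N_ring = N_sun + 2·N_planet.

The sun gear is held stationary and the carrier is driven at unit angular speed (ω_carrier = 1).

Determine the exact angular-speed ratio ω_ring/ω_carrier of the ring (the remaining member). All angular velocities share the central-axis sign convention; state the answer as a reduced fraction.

26/19

N_ring = 28 + 2·24 = 76
28(ω_s−ω_c) = −76(ω_r−ω_c),  ω_s=0, ω_c=1
ω_r = 1 − (28/76)(0−1) = 26/19
ω_r/ω_c = 26/19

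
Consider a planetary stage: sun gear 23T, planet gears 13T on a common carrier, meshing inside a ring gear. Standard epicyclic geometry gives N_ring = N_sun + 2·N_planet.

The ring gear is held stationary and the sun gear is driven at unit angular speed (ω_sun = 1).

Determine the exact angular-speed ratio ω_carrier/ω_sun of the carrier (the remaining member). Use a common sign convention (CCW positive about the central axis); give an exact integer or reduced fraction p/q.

23/72

N_ring = 23 + 2·13 = 49
23(ω_s−ω_c) = −49(ω_r−ω_c),  ω_r=0, ω_s=1
23(1−ω_c) = −49(0−ω_c)  ⇒  72ω_c = 23  ⇒  ω_c = 23/72
ω_c/ω_s = 23/72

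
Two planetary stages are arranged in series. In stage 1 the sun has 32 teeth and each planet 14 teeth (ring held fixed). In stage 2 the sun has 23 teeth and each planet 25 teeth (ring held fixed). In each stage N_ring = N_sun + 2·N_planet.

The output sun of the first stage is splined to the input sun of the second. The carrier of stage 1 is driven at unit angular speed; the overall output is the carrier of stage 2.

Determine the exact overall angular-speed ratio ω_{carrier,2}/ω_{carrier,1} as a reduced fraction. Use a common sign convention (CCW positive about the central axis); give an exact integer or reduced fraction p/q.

Stage 1: N_ring = 32 + 2·14 = 60
Stage 1: 32(ω_s−ω_c) = −60(ω_r−ω_c),  ω_r=0, ω_c=1
Stage 1: ω_s = 1 − (60/32)(0−1) = 23/8
  ⇒ ω_s¹/ω_c¹ = 23/8
Stage 2: N_ring = 23 + 2·25 = 73
Stage 2: 23(ω_s−ω_c) = −73(ω_r−ω_c),  ω_r=0, ω_s=1
Stage 2: 23(1−ω_c) = −73(0−ω_c)  ⇒  96ω_c = 23  ⇒  ω_c = 23/96
  ⇒ ω_c²/ω_s² = 23/96
Coupling ω_s² = ω_s¹ ⇒ overall = 23/8 × 23/96 = 529/768

529/768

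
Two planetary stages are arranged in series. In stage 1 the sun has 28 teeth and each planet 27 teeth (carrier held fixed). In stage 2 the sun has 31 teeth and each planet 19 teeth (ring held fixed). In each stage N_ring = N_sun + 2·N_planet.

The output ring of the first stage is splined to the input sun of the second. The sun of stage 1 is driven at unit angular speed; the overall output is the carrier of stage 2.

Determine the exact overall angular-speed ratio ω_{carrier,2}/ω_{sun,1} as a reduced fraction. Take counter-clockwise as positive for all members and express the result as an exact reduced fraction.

Stage 1: N_ring = 28 + 2·27 = 82
Stage 1: 28(ω_s−ω_c) = −82(ω_r−ω_c),  ω_c=0, ω_s=1
Stage 1: ω_r = 0 − (28/82)(1−0) = -14/41
  ⇒ ω_r¹/ω_s¹ = -14/41
Stage 2: N_ring = 31 + 2·19 = 69
Stage 2: 31(ω_s−ω_c) = −69(ω_r−ω_c),  ω_r=0, ω_s=1
Stage 2: 31(1−ω_c) = −69(0−ω_c)  ⇒  100ω_c = 31  ⇒  ω_c = 31/100
  ⇒ ω_c²/ω_s² = 31/100
Coupling ω_s² = ω_r¹ ⇒ overall = -14/41 × 31/100 = -217/2050

-217/2050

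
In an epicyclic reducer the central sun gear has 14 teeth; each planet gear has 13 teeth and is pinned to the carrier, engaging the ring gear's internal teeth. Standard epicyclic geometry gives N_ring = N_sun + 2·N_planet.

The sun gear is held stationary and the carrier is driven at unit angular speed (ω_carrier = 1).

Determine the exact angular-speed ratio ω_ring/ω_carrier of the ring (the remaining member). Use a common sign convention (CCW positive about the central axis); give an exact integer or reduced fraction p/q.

N_ring = 14 + 2·13 = 40
14(ω_s−ω_c) = −40(ω_r−ω_c),  ω_s=0, ω_c=1
ω_r = 1 − (14/40)(0−1) = 27/20
ω_r/ω_c = 27/20

27/20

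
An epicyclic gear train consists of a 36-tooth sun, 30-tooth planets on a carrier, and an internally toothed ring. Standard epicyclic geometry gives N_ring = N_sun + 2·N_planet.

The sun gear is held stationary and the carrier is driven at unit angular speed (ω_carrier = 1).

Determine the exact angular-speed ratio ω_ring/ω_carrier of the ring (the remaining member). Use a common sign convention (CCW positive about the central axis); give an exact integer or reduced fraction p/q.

N_ring = 36 + 2·30 = 96
36(ω_s−ω_c) = −96(ω_r−ω_c),  ω_s=0, ω_c=1
ω_r = 1 − (36/96)(0−1) = 11/8
ω_r/ω_c = 11/8

11/8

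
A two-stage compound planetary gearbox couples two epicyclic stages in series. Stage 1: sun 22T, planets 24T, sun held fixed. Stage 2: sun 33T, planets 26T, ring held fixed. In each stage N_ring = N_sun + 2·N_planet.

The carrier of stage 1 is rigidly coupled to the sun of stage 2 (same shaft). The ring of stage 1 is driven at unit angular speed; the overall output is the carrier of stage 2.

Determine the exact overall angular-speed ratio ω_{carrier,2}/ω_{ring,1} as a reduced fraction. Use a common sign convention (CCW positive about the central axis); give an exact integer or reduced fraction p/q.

Stage 1: N_ring = 22 + 2·24 = 70
Stage 1: 22(ω_s−ω_c) = −70(ω_r−ω_c),  ω_s=0, ω_r=1
Stage 1: 22(0−ω_c) = −70(1−ω_c)  ⇒  92ω_c = 70  ⇒  ω_c = 35/46
  ⇒ ω_c¹/ω_r¹ = 35/46
Stage 2: N_ring = 33 + 2·26 = 85
Stage 2: 33(ω_s−ω_c) = −85(ω_r−ω_c),  ω_r=0, ω_s=1
Stage 2: 33(1−ω_c) = −85(0−ω_c)  ⇒  118ω_c = 33  ⇒  ω_c = 33/118
  ⇒ ω_c²/ω_s² = 33/118
Coupling ω_s² = ω_c¹ ⇒ overall = 35/46 × 33/118 = 1155/5428

1155/5428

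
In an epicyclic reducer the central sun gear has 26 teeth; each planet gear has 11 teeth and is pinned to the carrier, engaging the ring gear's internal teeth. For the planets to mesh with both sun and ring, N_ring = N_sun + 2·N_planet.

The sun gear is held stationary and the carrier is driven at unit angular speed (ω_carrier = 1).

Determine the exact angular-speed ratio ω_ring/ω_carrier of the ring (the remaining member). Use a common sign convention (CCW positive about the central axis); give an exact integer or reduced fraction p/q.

37/24

N_ring = 26 + 2·11 = 48
26(ω_s−ω_c) = −48(ω_r−ω_c),  ω_s=0, ω_c=1
ω_r = 1 − (26/48)(0−1) = 37/24
ω_r/ω_c = 37/24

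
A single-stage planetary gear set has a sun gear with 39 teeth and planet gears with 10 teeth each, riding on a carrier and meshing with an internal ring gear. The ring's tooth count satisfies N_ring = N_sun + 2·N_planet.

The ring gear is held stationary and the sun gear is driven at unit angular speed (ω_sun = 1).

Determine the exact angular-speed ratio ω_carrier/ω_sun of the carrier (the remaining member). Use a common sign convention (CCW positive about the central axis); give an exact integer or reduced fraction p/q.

39/98

N_ring = 39 + 2·10 = 59
39(ω_s−ω_c) = −59(ω_r−ω_c),  ω_r=0, ω_s=1
39(1−ω_c) = −59(0−ω_c)  ⇒  98ω_c = 39  ⇒  ω_c = 39/98
ω_c/ω_s = 39/98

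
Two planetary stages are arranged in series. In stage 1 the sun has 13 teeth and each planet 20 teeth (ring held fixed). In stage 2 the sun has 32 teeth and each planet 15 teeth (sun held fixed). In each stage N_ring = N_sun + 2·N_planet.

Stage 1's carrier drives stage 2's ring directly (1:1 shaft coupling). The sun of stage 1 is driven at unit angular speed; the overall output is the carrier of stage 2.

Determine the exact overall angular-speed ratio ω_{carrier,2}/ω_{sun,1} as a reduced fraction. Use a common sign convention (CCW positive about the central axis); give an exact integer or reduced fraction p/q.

Stage 1: N_ring = 13 + 2·20 = 53
Stage 1: 13(ω_s−ω_c) = −53(ω_r−ω_c),  ω_r=0, ω_s=1
Stage 1: 13(1−ω_c) = −53(0−ω_c)  ⇒  66ω_c = 13  ⇒  ω_c = 13/66
  ⇒ ω_c¹/ω_s¹ = 13/66
Stage 2: N_ring = 32 + 2·15 = 62
Stage 2: 32(ω_s−ω_c) = −62(ω_r−ω_c),  ω_s=0, ω_r=1
Stage 2: 32(0−ω_c) = −62(1−ω_c)  ⇒  94ω_c = 62  ⇒  ω_c = 31/47
  ⇒ ω_c²/ω_r² = 31/47
Coupling ω_r² = ω_c¹ ⇒ overall = 13/66 × 31/47 = 403/3102

403/3102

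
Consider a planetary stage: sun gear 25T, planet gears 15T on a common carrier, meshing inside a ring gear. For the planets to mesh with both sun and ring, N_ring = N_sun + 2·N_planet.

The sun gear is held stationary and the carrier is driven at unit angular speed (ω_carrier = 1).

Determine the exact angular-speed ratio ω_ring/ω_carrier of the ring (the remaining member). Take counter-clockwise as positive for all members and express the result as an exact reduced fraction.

N_ring = 25 + 2·15 = 55
25(ω_s−ω_c) = −55(ω_r−ω_c),  ω_s=0, ω_c=1
ω_r = 1 − (25/55)(0−1) = 16/11
ω_r/ω_c = 16/11

16/11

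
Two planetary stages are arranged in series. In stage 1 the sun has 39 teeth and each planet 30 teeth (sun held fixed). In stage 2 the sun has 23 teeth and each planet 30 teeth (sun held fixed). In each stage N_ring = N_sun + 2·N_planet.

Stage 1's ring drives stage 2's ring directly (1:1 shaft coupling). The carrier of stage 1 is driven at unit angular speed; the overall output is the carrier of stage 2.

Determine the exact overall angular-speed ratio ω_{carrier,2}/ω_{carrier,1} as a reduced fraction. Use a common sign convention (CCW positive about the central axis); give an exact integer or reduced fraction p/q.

1909/1749

Stage 1: N_ring = 39 + 2·30 = 99
Stage 1: 39(ω_s−ω_c) = −99(ω_r−ω_c),  ω_s=0, ω_c=1
Stage 1: ω_r = 1 − (39/99)(0−1) = 46/33
  ⇒ ω_r¹/ω_c¹ = 46/33
Stage 2: N_ring = 23 + 2·30 = 83
Stage 2: 23(ω_s−ω_c) = −83(ω_r−ω_c),  ω_s=0, ω_r=1
Stage 2: 23(0−ω_c) = −83(1−ω_c)  ⇒  106ω_c = 83  ⇒  ω_c = 83/106
  ⇒ ω_c²/ω_r² = 83/106
Coupling ω_r² = ω_r¹ ⇒ overall = 46/33 × 83/106 = 1909/1749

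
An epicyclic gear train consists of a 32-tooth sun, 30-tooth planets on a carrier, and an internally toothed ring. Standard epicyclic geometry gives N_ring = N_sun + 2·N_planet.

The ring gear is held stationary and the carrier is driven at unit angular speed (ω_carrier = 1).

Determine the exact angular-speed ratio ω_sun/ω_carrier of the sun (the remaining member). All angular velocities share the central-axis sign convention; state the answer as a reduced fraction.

31/8

N_ring = 32 + 2·30 = 92
32(ω_s−ω_c) = −92(ω_r−ω_c),  ω_r=0, ω_c=1
ω_s = 1 − (92/32)(0−1) = 31/8
ω_s/ω_c = 31/8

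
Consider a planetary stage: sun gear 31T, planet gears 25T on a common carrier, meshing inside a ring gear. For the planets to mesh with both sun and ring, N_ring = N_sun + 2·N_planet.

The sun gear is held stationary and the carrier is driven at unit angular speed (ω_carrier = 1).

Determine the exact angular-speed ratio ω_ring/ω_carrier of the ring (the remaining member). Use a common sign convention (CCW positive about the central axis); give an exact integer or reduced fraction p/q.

N_ring = 31 + 2·25 = 81
31(ω_s−ω_c) = −81(ω_r−ω_c),  ω_s=0, ω_c=1
ω_r = 1 − (31/81)(0−1) = 112/81
ω_r/ω_c = 112/81

112/81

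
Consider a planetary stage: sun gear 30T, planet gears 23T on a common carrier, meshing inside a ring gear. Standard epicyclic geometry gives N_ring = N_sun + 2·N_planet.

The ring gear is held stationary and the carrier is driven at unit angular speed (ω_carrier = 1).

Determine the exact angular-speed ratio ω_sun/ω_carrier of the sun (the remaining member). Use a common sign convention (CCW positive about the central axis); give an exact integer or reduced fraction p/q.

53/15

N_ring = 30 + 2·23 = 76
30(ω_s−ω_c) = −76(ω_r−ω_c),  ω_r=0, ω_c=1
ω_s = 1 − (76/30)(0−1) = 53/15
ω_s/ω_c = 53/15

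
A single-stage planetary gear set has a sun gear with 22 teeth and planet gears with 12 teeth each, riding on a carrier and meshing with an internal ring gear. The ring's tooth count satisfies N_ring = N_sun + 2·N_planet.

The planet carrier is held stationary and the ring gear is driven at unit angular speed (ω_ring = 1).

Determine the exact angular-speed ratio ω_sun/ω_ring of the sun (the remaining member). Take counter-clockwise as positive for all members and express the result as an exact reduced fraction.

N_ring = 22 + 2·12 = 46
22(ω_s−ω_c) = −46(ω_r−ω_c),  ω_c=0, ω_r=1
ω_s = 0 − (46/22)(1−0) = -23/11
ω_s/ω_r = -23/11

-23/11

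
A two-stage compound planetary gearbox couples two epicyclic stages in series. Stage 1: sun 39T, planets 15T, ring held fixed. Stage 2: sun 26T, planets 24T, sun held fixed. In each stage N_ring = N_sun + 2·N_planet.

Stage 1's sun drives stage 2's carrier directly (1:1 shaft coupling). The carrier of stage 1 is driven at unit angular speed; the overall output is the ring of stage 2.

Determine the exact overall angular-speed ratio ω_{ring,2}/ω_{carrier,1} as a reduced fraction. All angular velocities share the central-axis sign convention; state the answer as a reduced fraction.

1800/481

Stage 1: N_ring = 39 + 2·15 = 69
Stage 1: 39(ω_s−ω_c) = −69(ω_r−ω_c),  ω_r=0, ω_c=1
Stage 1: ω_s = 1 − (69/39)(0−1) = 36/13
  ⇒ ω_s¹/ω_c¹ = 36/13
Stage 2: N_ring = 26 + 2·24 = 74
Stage 2: 26(ω_s−ω_c) = −74(ω_r−ω_c),  ω_s=0, ω_c=1
Stage 2: ω_r = 1 − (26/74)(0−1) = 50/37
  ⇒ ω_r²/ω_c² = 50/37
Coupling ω_c² = ω_s¹ ⇒ overall = 36/13 × 50/37 = 1800/481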